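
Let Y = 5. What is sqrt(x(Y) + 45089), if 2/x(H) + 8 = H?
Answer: sqrt(405795)/3 ≈ 212.34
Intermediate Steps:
x(H) = 2/(-8 + H)
sqrt(x(Y) + 45089) = sqrt(2/(-8 + 5) + 45089) = sqrt(2/(-3) + 45089) = sqrt(2*(-1/3) + 45089) = sqrt(-2/3 + 45089) = sqrt(135265/3) = sqrt(405795)/3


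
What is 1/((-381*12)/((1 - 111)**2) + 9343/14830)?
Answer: 8972150/2262377 ≈ 3.9658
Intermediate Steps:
1/((-381*12)/((1 - 111)**2) + 9343/14830) = 1/(-4572/((-110)**2) + 9343*(1/14830)) = 1/(-4572/12100 + 9343/14830) = 1/(-4572*1/12100 + 9343/14830) = 1/(-1143/3025 + 9343/14830) = 1/(2262377/8972150) = 8972150/2262377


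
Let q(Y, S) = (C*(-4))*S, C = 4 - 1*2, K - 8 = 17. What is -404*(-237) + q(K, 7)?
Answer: 95692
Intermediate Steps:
K = 25 (K = 8 + 17 = 25)
C = 2 (C = 4 - 2 = 2)
q(Y, S) = -8*S (q(Y, S) = (2*(-4))*S = -8*S)
-404*(-237) + q(K, 7) = -404*(-237) - 8*7 = 95748 - 56 = 95692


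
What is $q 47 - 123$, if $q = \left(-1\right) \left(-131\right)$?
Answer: $6034$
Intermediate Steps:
$q = 131$
$q 47 - 123 = 131 \cdot 47 - 123 = 6157 - 123 = 6034$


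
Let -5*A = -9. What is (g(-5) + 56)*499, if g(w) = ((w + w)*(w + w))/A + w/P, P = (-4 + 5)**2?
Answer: 478541/9 ≈ 53171.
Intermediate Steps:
A = 9/5 (A = -1/5*(-9) = 9/5 ≈ 1.8000)
P = 1 (P = 1**2 = 1)
g(w) = w + 20*w**2/9 (g(w) = ((w + w)*(w + w))/(9/5) + w/1 = ((2*w)*(2*w))*(5/9) + w*1 = (4*w**2)*(5/9) + w = 20*w**2/9 + w = w + 20*w**2/9)
(g(-5) + 56)*499 = ((1/9)*(-5)*(9 + 20*(-5)) + 56)*499 = ((1/9)*(-5)*(9 - 100) + 56)*499 = ((1/9)*(-5)*(-91) + 56)*499 = (455/9 + 56)*499 = (959/9)*499 = 478541/9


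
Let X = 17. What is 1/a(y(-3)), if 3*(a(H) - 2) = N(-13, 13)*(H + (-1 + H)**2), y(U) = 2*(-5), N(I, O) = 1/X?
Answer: 17/71 ≈ 0.23944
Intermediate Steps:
N(I, O) = 1/17
y(U) = -10
a(H) = 2 + H/51 + (-1 + H)**2/51 (a(H) = 2 + ((H + (-1 + H)**2)/17)/3 = 2 + (H/17 + (-1 + H)**2/17)/3 = 2 + (H/51 + (-1 + H)**2/51) = 2 + H/51 + (-1 + H)**2/51)
1/a(y(-3)) = 1/(103/51 - 1/51*(-10) + (1/51)*(-10)**2) = 1/(103/51 + 10/51 + (1/51)*100) = 1/(103/51 + 10/51 + 100/51) = 1/(71/17) = 17/71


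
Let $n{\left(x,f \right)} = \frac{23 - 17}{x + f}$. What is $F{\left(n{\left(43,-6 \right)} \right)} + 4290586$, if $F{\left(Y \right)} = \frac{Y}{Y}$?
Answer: $4290587$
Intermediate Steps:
$n{\left(x,f \right)} = \frac{6}{f + x}$
$F{\left(Y \right)} = 1$
$F{\left(n{\left(43,-6 \right)} \right)} + 4290586 = 1 + 4290586 = 4290587$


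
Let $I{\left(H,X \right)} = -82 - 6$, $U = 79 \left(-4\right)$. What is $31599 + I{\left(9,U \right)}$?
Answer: $31511$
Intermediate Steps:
$U = -316$
$I{\left(H,X \right)} = -88$
$31599 + I{\left(9,U \right)} = 31599 - 88 = 31511$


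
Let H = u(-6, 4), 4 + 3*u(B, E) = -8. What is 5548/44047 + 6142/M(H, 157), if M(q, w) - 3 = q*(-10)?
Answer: 270775238/1894021 ≈ 142.96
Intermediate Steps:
u(B, E) = -4 (u(B, E) = -4/3 + (⅓)*(-8) = -4/3 - 8/3 = -4)
H = -4
M(q, w) = 3 - 10*q (M(q, w) = 3 + q*(-10) = 3 - 10*q)
5548/44047 + 6142/M(H, 157) = 5548/44047 + 6142/(3 - 10*(-4)) = 5548*(1/44047) + 6142/(3 + 40) = 5548/44047 + 6142/43 = 270775238/1894021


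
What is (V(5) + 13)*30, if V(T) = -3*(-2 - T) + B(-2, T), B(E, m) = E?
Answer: 960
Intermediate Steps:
V(T) = 4 + 3*T (V(T) = -3*(-2 - T) - 2 = (6 + 3*T) - 2 = 4 + 3*T)
(V(5) + 13)*30 = ((4 + 3*5) + 13)*30 = ((4 + 15) + 13)*30 = (19 + 13)*30 = 32*30 = 960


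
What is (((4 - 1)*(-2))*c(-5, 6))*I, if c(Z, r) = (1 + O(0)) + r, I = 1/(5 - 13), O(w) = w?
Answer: 21/4 ≈ 5.2500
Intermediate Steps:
I = -1/8 (I = 1/(-8) = -1/8 ≈ -0.12500)
c(Z, r) = 1 + r (c(Z, r) = (1 + 0) + r = 1 + r)
(((4 - 1)*(-2))*c(-5, 6))*I = (((4 - 1)*(-2))*(1 + 6))*(-1/8) = ((3*(-2))*7)*(-1/8) = -6*7*(-1/8) = -42*(-1/8) = 21/4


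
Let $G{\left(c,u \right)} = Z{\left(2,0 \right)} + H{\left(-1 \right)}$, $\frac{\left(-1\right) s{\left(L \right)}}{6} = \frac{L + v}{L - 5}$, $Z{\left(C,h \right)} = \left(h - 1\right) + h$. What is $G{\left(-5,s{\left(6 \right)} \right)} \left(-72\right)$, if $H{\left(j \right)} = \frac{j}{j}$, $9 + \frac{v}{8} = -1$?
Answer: $0$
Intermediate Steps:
$v = -80$ ($v = -72 + 8 \left(-1\right) = -72 - 8 = -80$)
$H{\left(j \right)} = 1$
$Z{\left(C,h \right)} = -1 + 2 h$ ($Z{\left(C,h \right)} = \left(-1 + h\right) + h = -1 + 2 h$)
$s{\left(L \right)} = - \frac{6 \left(-80 + L\right)}{-5 + L}$ ($s{\left(L \right)} = - 6 \frac{L - 80}{L - 5} = - 6 \frac{-80 + L}{-5 + L} = - \frac{6 \left(-80 + L\right)}{-5 + L}$)
$G{\left(c,u \right)} = 0$ ($G{\left(c,u \right)} = \left(-1 + 2 \cdot 0\right) + 1 = \left(-1 + 0\right) + 1 = -1 + 1 = 0$)
$G{\left(-5,s{\left(6 \right)} \right)} \left(-72\right) = 0 \left(-72\right) = 0$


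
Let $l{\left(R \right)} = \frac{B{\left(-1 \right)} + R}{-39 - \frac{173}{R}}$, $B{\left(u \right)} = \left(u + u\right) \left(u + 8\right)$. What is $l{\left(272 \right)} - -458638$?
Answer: $\frac{4944506102}{10781} \approx 4.5863 \cdot 10^{5}$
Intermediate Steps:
$B{\left(u \right)} = 2 u \left(8 + u\right)$
$l{\left(R \right)} = \frac{-14 + R}{-39 - \frac{173}{R}}$ ($l{\left(R \right)} = \frac{2 \left(-1\right) \left(8 - 1\right) + R}{-39 - \frac{173}{R}} = \frac{2 \left(-1\right) 7 + R}{-39 - \frac{173}{R}} = \frac{-14 + R}{-39 - \frac{173}{R}}$)
$l{\left(272 \right)} - -458638 = \frac{272 \left(14 - 272\right)}{173 + 39 \cdot 272} - -458638 = \frac{272 \left(14 - 272\right)}{173 + 10608} + 458638 = 272 \cdot \frac{1}{10781} \left(-258\right) + 458638 = - \frac{70176}{10781} + 458638 = \frac{4944506102}{10781}$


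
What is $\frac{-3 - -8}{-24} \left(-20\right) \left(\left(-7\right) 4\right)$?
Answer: $- \frac{350}{3} \approx -116.67$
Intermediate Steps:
$\frac{-3 - -8}{-24} \left(-20\right) \left(\left(-7\right) 4\right) = \left(-3 + 8\right) \left(- \frac{1}{24}\right) \left(-20\right) \left(-28\right) = 5 \left(- \frac{1}{24}\right) \left(-20\right) \left(-28\right) = \left(- \frac{5}{24}\right) \left(-20\right) \left(-28\right) = \frac{25}{6} \left(-28\right) = - \frac{350}{3}$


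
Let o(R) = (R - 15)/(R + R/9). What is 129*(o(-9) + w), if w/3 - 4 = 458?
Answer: 895518/5 ≈ 1.7910e+5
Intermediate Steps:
w = 1386 (w = 12 + 3*458 = 12 + 1374 = 1386)
o(R) = 9*(-15 + R)/(10*R) (o(R) = (-15 + R)/(R + R*(⅑)) = (-15 + R)/(R + R/9) = (-15 + R)/((10*R/9)) = (-15 + R)*(9/(10*R)) = 9*(-15 + R)/(10*R))
129*(o(-9) + w) = 129*((9/10)*(-15 - 9)/(-9) + 1386) = 129*((9/10)*(-⅑)*(-24) + 1386) = 129*(12/5 + 1386) = 129*(6942/5) = 895518/5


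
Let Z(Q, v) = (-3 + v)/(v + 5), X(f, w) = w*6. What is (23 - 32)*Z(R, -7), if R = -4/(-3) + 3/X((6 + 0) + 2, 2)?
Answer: -45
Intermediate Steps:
X(f, w) = 6*w
R = 19/12 (R = -4/(-3) + 3/((6*2)) = -4*(-⅓) + 3/12 = 4/3 + 3*(1/12) = 4/3 + ¼ = 19/12 ≈ 1.5833)
Z(Q, v) = (-3 + v)/(5 + v)
(23 - 32)*Z(R, -7) = (23 - 32)*((-3 - 7)/(5 - 7)) = -9*(-10)/(-2) = -(-9)*(-10)/2 = -9*5 = -45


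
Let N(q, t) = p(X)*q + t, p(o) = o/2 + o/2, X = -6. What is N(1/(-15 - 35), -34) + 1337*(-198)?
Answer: -6618997/25 ≈ -2.6476e+5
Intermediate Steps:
p(o) = o (p(o) = o*(½) + o*(½) = o/2 + o/2 = o)
N(q, t) = t - 6*q (N(q, t) = -6*q + t = t - 6*q)
N(1/(-15 - 35), -34) + 1337*(-198) = (-34 - 6/(-15 - 35)) + 1337*(-198) = (-34 - 6/(-50)) - 264726 = (-34 - 6*(-1/50)) - 264726 = (-34 + 3/25) - 264726 = -847/25 - 264726 = -6618997/25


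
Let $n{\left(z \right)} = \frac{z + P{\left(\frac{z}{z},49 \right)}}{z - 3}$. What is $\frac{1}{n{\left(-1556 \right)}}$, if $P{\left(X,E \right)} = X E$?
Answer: $\frac{1559}{1507} \approx 1.0345$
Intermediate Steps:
$P{\left(X,E \right)} = E X$
$n{\left(z \right)} = \frac{49 + z}{-3 + z}$ ($n{\left(z \right)} = \frac{z + 49 \frac{z}{z}}{z - 3} = \frac{z + 49 \cdot 1}{-3 + z} = \frac{z + 49}{-3 + z} = \frac{49 + z}{-3 + z}$)
$\frac{1}{n{\left(-1556 \right)}} = \frac{1}{\frac{1}{-3 - 1556} \left(49 - 1556\right)} = \frac{1}{\frac{1}{-1559} \left(-1507\right)} = \frac{1}{\left(- \frac{1}{1559}\right) \left(-1507\right)} = \frac{1}{\frac{1507}{1559}} = \frac{1559}{1507}$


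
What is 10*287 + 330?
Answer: 3200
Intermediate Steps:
10*287 + 330 = 2870 + 330 = 3200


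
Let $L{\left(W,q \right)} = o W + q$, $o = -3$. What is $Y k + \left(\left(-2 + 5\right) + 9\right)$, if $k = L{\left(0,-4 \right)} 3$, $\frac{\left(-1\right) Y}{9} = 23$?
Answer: $2496$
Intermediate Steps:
$L{\left(W,q \right)} = q - 3 W$ ($L{\left(W,q \right)} = - 3 W + q = q - 3 W$)
$Y = -207$ ($Y = \left(-9\right) 23 = -207$)
$k = -12$ ($k = \left(-4 - 0\right) 3 = \left(-4 + 0\right) 3 = \left(-4\right) 3 = -12$)
$Y k + \left(\left(-2 + 5\right) + 9\right) = \left(-207\right) \left(-12\right) + \left(\left(-2 + 5\right) + 9\right) = 2484 + \left(3 + 9\right) = 2484 + 12 = 2496$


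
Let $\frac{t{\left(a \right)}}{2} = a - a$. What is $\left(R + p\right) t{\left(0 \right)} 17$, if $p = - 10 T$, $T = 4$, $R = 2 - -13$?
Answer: $0$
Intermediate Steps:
$t{\left(a \right)} = 0$ ($t{\left(a \right)} = 2 \left(a - a\right) = 2 \cdot 0 = 0$)
$R = 15$ ($R = 2 + 13 = 15$)
$p = -40$ ($p = \left(-10\right) 4 = -40$)
$\left(R + p\right) t{\left(0 \right)} 17 = \left(15 - 40\right) 0 \cdot 17 = \left(-25\right) 0 \cdot 17 = 0 \cdot 17 = 0$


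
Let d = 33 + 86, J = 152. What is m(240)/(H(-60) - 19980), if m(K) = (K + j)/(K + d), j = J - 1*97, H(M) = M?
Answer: -59/1438872 ≈ -4.1004e-5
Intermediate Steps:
d = 119
j = 55 (j = 152 - 1*97 = 152 - 97 = 55)
m(K) = (55 + K)/(119 + K) (m(K) = (K + 55)/(K + 119) = (55 + K)/(119 + K))
m(240)/(H(-60) - 19980) = ((55 + 240)/(119 + 240))/(-60 - 19980) = (295/359)/(-20040) = ((1/359)*295)*(-1/20040) = (295/359)*(-1/20040) = -59/1438872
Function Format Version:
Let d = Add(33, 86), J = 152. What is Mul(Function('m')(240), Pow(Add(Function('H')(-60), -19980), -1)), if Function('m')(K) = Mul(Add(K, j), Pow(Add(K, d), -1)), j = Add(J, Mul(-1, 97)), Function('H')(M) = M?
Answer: Rational(-59, 1438872) ≈ -4.1004e-5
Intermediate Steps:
d = 119
j = 55 (j = Add(152, Mul(-1, 97)) = Add(152, -97) = 55)
Function('m')(K) = Mul(Pow(Add(119, K), -1), Add(55, K)) (Function('m')(K) = Mul(Add(K, 55), Pow(Add(K, 119), -1)) = Mul(Add(55, K), Pow(Add(119, K), -1)) = Mul(Pow(Add(119, K), -1), Add(55, K)))
Mul(Function('m')(240), Pow(Add(Function('H')(-60), -19980), -1)) = Mul(Mul(Pow(Add(119, 240), -1), Add(55, 240)), Pow(Add(-60, -19980), -1)) = Mul(Mul(Pow(359, -1), 295), Pow(-20040, -1)) = Mul(Mul(Rational(1, 359), 295), Rational(-1, 20040)) = Mul(Rational(295, 359), Rational(-1, 20040)) = Rational(-59, 1438872)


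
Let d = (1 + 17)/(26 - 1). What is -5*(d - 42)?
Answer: 1032/5 ≈ 206.40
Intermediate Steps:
d = 18/25 ≈ 0.72000
-5*(d - 42) = -5*(18/25 - 42) = -5*(-1032/25) = 1032/5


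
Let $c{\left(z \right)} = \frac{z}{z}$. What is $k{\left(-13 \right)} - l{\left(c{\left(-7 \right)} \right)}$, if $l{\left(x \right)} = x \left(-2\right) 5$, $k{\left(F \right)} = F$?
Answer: $-3$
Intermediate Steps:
$c{\left(z \right)} = 1$
$l{\left(x \right)} = - 10 x$ ($l{\left(x \right)} = - 2 x 5 = - 10 x$)
$k{\left(-13 \right)} - l{\left(c{\left(-7 \right)} \right)} = -13 - \left(-10\right) 1 = -13 - -10 = -13 + 10 = -3$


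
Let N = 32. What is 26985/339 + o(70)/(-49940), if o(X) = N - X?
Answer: 224607297/2821610 ≈ 79.603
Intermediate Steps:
o(X) = 32 - X
26985/339 + o(70)/(-49940) = 26985/339 + (32 - 1*70)/(-49940) = 26985*(1/339) + (32 - 70)*(-1/49940) = 8995/113 - 38*(-1/49940) = 8995/113 + 19/24970 = 224607297/2821610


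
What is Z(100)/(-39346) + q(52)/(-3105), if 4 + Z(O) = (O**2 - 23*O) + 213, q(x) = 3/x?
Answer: -212850863/1058800860 ≈ -0.20103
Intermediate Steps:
Z(O) = 209 + O**2 - 23*O (Z(O) = -4 + ((O**2 - 23*O) + 213) = -4 + (213 + O**2 - 23*O) = 209 + O**2 - 23*O)
Z(100)/(-39346) + q(52)/(-3105) = (209 + 100**2 - 23*100)/(-39346) + (3/52)/(-3105) = (209 + 10000 - 2300)*(-1/39346) + (3*(1/52))*(-1/3105) = 7909*(-1/39346) + (3/52)*(-1/3105) = -7909/39346 - 1/53820 = -212850863/1058800860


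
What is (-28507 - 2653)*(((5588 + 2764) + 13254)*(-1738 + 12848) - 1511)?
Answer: -7479682202840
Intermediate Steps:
(-28507 - 2653)*(((5588 + 2764) + 13254)*(-1738 + 12848) - 1511) = -31160*((8352 + 13254)*11110 - 1511) = -31160*(21606*11110 - 1511) = -31160*(240042660 - 1511) = -31160*240041149 = -7479682202840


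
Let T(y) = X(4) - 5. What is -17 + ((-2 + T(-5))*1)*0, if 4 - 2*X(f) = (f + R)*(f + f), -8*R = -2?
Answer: -17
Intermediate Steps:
R = ¼ (R = -⅛*(-2) = ¼ ≈ 0.25000)
X(f) = 2 - f*(¼ + f) (X(f) = 2 - (f + ¼)*(f + f)/2 = 2 - (¼ + f)*2*f/2 = 2 - f*(¼ + f))
T(y) = -20 (T(y) = (2 - 1*4² - ¼*4) - 5 = (2 - 1*16 - 1) - 5 = (2 - 16 - 1) - 5 = -15 - 5 = -20)
-17 + ((-2 + T(-5))*1)*0 = -17 + ((-2 - 20)*1)*0 = -17 - 22*1*0 = -17 - 22*0 = -17 + 0 = -17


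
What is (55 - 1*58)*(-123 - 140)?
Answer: 789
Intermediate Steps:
(55 - 1*58)*(-123 - 140) = (55 - 58)*(-263) = -3*(-263) = 789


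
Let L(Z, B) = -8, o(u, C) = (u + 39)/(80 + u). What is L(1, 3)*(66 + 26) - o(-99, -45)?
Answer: -14044/19 ≈ -739.16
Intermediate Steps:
o(u, C) = (39 + u)/(80 + u)
L(1, 3)*(66 + 26) - o(-99, -45) = -8*(66 + 26) - (39 - 99)/(80 - 99) = -8*92 - (-60)/(-19) = -736 - (-1)*(-60)/19 = -736 - 1*60/19 = -736 - 60/19 = -14044/19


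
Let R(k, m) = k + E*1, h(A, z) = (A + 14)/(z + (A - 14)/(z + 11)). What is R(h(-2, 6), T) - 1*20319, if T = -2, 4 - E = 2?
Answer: -873529/43 ≈ -20315.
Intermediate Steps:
E = 2 (E = 4 - 1*2 = 4 - 2 = 2)
h(A, z) = (14 + A)/(z + (-14 + A)/(11 + z))
R(k, m) = 2 + k (R(k, m) = k + 2*1 = k + 2 = 2 + k)
R(h(-2, 6), T) - 1*20319 = (2 + (154 + 11*(-2) + 14*6 - 2*6)/(-14 - 2 + 6**2 + 11*6)) - 1*20319 = (2 + (154 - 22 + 84 - 12)/(-14 - 2 + 36 + 66)) - 20319 = (2 + 204/86) - 20319 = (2 + (1/86)*204) - 20319 = (2 + 102/43) - 20319 = 188/43 - 20319 = -873529/43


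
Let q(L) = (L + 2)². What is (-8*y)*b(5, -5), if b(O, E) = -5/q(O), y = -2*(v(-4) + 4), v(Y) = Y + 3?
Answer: -240/49 ≈ -4.8980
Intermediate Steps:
q(L) = (2 + L)²
v(Y) = 3 + Y
y = -6 (y = -2*((3 - 4) + 4) = -2*(-1 + 4) = -2*3 = -6)
b(O, E) = -5/(2 + O)²
(-8*y)*b(5, -5) = (-8*(-6))*(-5/(2 + 5)²) = 48*(-5/7²) = 48*(-5*1/49) = 48*(-5/49) = -240/49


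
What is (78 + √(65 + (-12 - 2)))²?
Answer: (78 + √51)² ≈ 7249.1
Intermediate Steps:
(78 + √(65 + (-12 - 2)))² = (78 + √(65 - 14))² = (78 + √51)²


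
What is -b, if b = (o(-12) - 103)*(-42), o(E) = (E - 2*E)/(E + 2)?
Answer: -21882/5 ≈ -4376.4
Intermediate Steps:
o(E) = -E/(2 + E) (o(E) = (-E)/(2 + E) = -E/(2 + E))
b = 21882/5 (b = (-1*(-12)/(2 - 12) - 103)*(-42) = (-1*(-12)/(-10) - 103)*(-42) = (-1*(-12)*(-⅒) - 103)*(-42) = (-6/5 - 103)*(-42) = -521/5*(-42) = 21882/5 ≈ 4376.4)
-b = -1*21882/5 = -21882/5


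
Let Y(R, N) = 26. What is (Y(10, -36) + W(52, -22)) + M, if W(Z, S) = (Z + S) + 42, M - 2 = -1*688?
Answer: -588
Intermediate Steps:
M = -686 (M = 2 - 1*688 = 2 - 688 = -686)
W(Z, S) = 42 + S + Z (W(Z, S) = (S + Z) + 42 = 42 + S + Z)
(Y(10, -36) + W(52, -22)) + M = (26 + (42 - 22 + 52)) - 686 = (26 + 72) - 686 = 98 - 686 = -588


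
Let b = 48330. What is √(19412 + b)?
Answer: √67742 ≈ 260.27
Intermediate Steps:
√(19412 + b) = √(19412 + 48330) = √67742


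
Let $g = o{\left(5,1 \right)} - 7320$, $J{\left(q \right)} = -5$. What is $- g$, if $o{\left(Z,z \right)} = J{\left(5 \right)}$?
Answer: $7325$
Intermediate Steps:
$o{\left(Z,z \right)} = -5$
$g = -7325$ ($g = -5 - 7320 = -7325$)
$- g = \left(-1\right) \left(-7325\right) = 7325$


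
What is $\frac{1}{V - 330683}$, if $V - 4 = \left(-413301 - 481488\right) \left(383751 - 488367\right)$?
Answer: $\frac{1}{93608915345} \approx 1.0683 \cdot 10^{-11}$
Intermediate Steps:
$V = 93609246028$ ($V = 4 + \left(-413301 - 481488\right) \left(383751 - 488367\right) = 4 - -93609246024 = 4 + 93609246024 = 93609246028$)
$\frac{1}{V - 330683} = \frac{1}{93609246028 - 330683} = \frac{1}{93608915345}$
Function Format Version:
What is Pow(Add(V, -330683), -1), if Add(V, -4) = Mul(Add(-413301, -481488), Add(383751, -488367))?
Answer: Rational(1, 93608915345) ≈ 1.0683e-11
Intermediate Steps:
V = 93609246028 (V = Add(4, Mul(Add(-413301, -481488), Add(383751, -488367))) = Add(4, Mul(-894789, -104616)) = Add(4, 93609246024) = 93609246028)
Pow(Add(V, -330683), -1) = Pow(Add(93609246028, -330683), -1) = Pow(93608915345, -1) = Rational(1, 93608915345)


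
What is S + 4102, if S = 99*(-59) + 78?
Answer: -1661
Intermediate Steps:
S = -5763 (S = -5841 + 78 = -5763)
S + 4102 = -5763 + 4102 = -1661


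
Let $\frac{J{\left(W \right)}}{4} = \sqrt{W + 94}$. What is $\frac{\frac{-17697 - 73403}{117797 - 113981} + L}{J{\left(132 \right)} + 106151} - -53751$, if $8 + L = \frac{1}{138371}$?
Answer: $\frac{79951762224647845853797}{1487446980917051790} + \frac{8414892086 \sqrt{226}}{743723490458525895} \approx 53751.0$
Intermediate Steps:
$L = - \frac{1106967}{138371}$ ($L = -8 + \frac{1}{138371} = - \frac{1106967}{138371} \approx -8.0$)
$J{\left(W \right)} = 4 \sqrt{94 + W}$ ($J{\left(W \right)} = 4 \sqrt{W + 94} = 4 \sqrt{94 + W}$)
$\frac{\frac{-17697 - 73403}{117797 - 113981} + L}{J{\left(132 \right)} + 106151} - -53751 = \frac{\frac{-17697 - 73403}{117797 - 113981} - \frac{1106967}{138371}}{4 \sqrt{94 + 132} + 106151} - -53751 = \frac{- \frac{91100}{3816} - \frac{1106967}{138371}}{4 \sqrt{226} + 106151} + 53751 = \frac{\left(-91100\right) \frac{1}{3816} - \frac{1106967}{138371}}{106151 + 4 \sqrt{226}} + 53751 = \frac{- \frac{22775}{954} - \frac{1106967}{138371}}{106151 + 4 \sqrt{226}} + 53751 = - \frac{4207446043}{132005934 \left(106151 + 4 \sqrt{226}\right)} + 53751 = 53751 - \frac{4207446043}{132005934 \left(106151 + 4 \sqrt{226}\right)}$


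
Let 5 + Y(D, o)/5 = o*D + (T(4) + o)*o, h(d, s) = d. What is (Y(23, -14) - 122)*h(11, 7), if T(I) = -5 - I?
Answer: -1617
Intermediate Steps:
Y(D, o) = -25 + 5*D*o + 5*o*(-9 + o) (Y(D, o) = -25 + 5*(o*D + ((-5 - 1*4) + o)*o) = -25 + 5*(D*o + ((-5 - 4) + o)*o) = -25 + 5*(D*o + (-9 + o)*o) = -25 + 5*(D*o + o*(-9 + o)) = -25 + (5*D*o + 5*o*(-9 + o)) = -25 + 5*D*o + 5*o*(-9 + o))
(Y(23, -14) - 122)*h(11, 7) = ((-25 - 45*(-14) + 5*(-14)² + 5*23*(-14)) - 122)*11 = ((-25 + 630 + 5*196 - 1610) - 122)*11 = ((-25 + 630 + 980 - 1610) - 122)*11 = (-25 - 122)*11 = -147*11 = -1617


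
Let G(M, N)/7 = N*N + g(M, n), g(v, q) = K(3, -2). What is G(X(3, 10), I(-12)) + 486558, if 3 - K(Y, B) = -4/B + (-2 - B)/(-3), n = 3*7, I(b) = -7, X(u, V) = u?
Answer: 486908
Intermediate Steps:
n = 21
K(Y, B) = 7/3 + 4/B - B/3 (K(Y, B) = 3 - (-4/B + (-2 - B)/(-3)) = 3 - (-4/B + (-2 - B)*(-⅓)) = 3 - (-4/B + (⅔ + B/3)) = 3 - (⅔ - 4/B + B/3) = 3 + (-⅔ + 4/B - B/3) = 7/3 + 4/B - B/3)
g(v, q) = 1 (g(v, q) = (⅓)*(12 - 1*(-2)*(-7 - 2))/(-2) = (⅓)*(-½)*(12 - 1*(-2)*(-9)) = (⅓)*(-½)*(12 - 18) = (⅓)*(-½)*(-6) = 1)
G(M, N) = 7 + 7*N² (G(M, N) = 7*(N*N + 1) = 7*(N² + 1) = 7*(1 + N²) = 7 + 7*N²)
G(X(3, 10), I(-12)) + 486558 = (7 + 7*(-7)²) + 486558 = (7 + 7*49) + 486558 = (7 + 343) + 486558 = 350 + 486558 = 486908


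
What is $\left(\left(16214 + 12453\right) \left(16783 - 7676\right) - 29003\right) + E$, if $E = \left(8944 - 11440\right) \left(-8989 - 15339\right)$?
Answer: $321764054$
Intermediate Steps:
$E = 60722688$ ($E = \left(-2496\right) \left(-24328\right) = 60722688$)
$\left(\left(16214 + 12453\right) \left(16783 - 7676\right) - 29003\right) + E = \left(\left(16214 + 12453\right) \left(16783 - 7676\right) - 29003\right) + 60722688 = \left(28667 \cdot 9107 - 29003\right) + 60722688 = \left(261070369 - 29003\right) + 60722688 = 261041366 + 60722688 = 321764054$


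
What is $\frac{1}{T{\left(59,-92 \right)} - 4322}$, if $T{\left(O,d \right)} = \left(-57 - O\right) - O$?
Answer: $- \frac{1}{4497} \approx -0.00022237$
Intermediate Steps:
$T{\left(O,d \right)} = -57 - 2 O$
$\frac{1}{T{\left(59,-92 \right)} - 4322} = \frac{1}{\left(-57 - 118\right) - 4322} = \frac{1}{-175 - 4322} = \frac{1}{-4497} = - \frac{1}{4497}$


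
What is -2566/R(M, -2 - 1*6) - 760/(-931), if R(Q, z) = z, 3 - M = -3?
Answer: 63027/196 ≈ 321.57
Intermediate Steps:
M = 6 (M = 3 - 1*(-3) = 3 + 3 = 6)
-2566/R(M, -2 - 1*6) - 760/(-931) = -2566/(-2 - 1*6) - 760/(-931) = -2566/(-2 - 6) - 760*(-1/931) = -2566/(-8) + 40/49 = -2566*(-⅛) + 40/49 = 1283/4 + 40/49 = 63027/196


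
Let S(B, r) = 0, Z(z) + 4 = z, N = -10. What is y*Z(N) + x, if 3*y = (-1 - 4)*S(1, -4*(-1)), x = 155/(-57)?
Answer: -155/57 ≈ -2.7193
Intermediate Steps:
Z(z) = -4 + z
x = -155/57 (x = 155*(-1/57) = -155/57 ≈ -2.7193)
y = 0 (y = ((-1 - 4)*0)/3 = (-5*0)/3 = (1/3)*0 = 0)
y*Z(N) + x = 0*(-4 - 10) - 155/57 = 0*(-14) - 155/57 = 0 - 155/57 = -155/57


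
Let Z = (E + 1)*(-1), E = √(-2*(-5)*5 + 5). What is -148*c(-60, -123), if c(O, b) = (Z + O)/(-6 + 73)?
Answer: 9028/67 + 148*√55/67 ≈ 151.13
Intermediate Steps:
E = √55 (E = √(10*5 + 5) = √(50 + 5) = √55 ≈ 7.4162)
Z = -1 - √55 (Z = (√55 + 1)*(-1) = (1 + √55)*(-1) = -1 - √55 ≈ -8.4162)
c(O, b) = -1/67 - √55/67 + O/67 (c(O, b) = ((-1 - √55) + O)/(-6 + 73) = (-1 + O - √55)/67 = (-1 + O - √55)*(1/67) = -1/67 - √55/67 + O/67)
-148*c(-60, -123) = -148*(-1/67 - √55/67 + (1/67)*(-60)) = -148*(-1/67 - √55/67 - 60/67) = -148*(-61/67 - √55/67) = 9028/67 + 148*√55/67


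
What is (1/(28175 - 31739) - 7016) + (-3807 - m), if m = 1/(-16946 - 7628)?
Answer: -43086234079/3980988 ≈ -10823.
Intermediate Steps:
m = -1/24574 (m = 1/(-24574) = -1/24574 ≈ -4.0693e-5)
(1/(28175 - 31739) - 7016) + (-3807 - m) = (1/(28175 - 31739) - 7016) + (-3807 - 1*(-1/24574)) = (1/(-3564) - 7016) + (-3807 + 1/24574) = (-1/3564 - 7016) - 93553217/24574 = -25005025/3564 - 93553217/24574 = -43086234079/3980988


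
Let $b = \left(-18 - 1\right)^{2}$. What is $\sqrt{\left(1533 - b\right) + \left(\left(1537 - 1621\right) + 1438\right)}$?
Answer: $\sqrt{2526} \approx 50.259$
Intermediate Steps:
$b = 361$ ($b = \left(-19\right)^{2} = 361$)
$\sqrt{\left(1533 - b\right) + \left(\left(1537 - 1621\right) + 1438\right)} = \sqrt{\left(1533 - 361\right) + \left(\left(1537 - 1621\right) + 1438\right)} = \sqrt{\left(1533 - 361\right) + \left(-84 + 1438\right)} = \sqrt{1172 + 1354} = \sqrt{2526}$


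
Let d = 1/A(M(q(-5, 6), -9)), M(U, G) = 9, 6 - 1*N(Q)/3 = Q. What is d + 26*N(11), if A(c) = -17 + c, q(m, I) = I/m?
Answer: -3121/8 ≈ -390.13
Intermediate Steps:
N(Q) = 18 - 3*Q
d = -⅛ (d = 1/(-17 + 9) = 1/(-8) = -⅛ ≈ -0.12500)
d + 26*N(11) = -⅛ + 26*(18 - 3*11) = -⅛ + 26*(18 - 33) = -⅛ + 26*(-15) = -⅛ - 390 = -3121/8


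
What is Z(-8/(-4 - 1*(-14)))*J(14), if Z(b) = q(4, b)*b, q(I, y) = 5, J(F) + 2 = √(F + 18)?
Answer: 8 - 16*√2 ≈ -14.627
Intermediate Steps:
J(F) = -2 + √(18 + F) (J(F) = -2 + √(F + 18) = -2 + √(18 + F))
Z(b) = 5*b
Z(-8/(-4 - 1*(-14)))*J(14) = (5*(-8/(-4 - 1*(-14))))*(-2 + √(18 + 14)) = (5*(-8/(-4 + 14)))*(-2 + √32) = (5*(-8/10))*(-2 + 4*√2) = (5*(-8*⅒))*(-2 + 4*√2) = (5*(-⅘))*(-2 + 4*√2) = -4*(-2 + 4*√2) = 8 - 16*√2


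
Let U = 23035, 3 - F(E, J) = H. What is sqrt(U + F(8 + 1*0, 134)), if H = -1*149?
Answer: sqrt(23187) ≈ 152.27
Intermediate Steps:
H = -149
F(E, J) = 152 (F(E, J) = 3 - 1*(-149) = 3 + 149 = 152)
sqrt(U + F(8 + 1*0, 134)) = sqrt(23035 + 152) = sqrt(23187)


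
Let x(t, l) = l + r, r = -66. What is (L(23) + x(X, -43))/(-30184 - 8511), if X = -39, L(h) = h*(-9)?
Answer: 316/38695 ≈ 0.0081664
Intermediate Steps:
L(h) = -9*h
x(t, l) = -66 + l (x(t, l) = l - 66 = -66 + l)
(L(23) + x(X, -43))/(-30184 - 8511) = (-9*23 + (-66 - 43))/(-30184 - 8511) = (-207 - 109)/(-38695) = -316*(-1/38695) = 316/38695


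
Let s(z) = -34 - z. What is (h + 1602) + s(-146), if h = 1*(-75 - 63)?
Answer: 1576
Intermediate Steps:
h = -138 (h = 1*(-138) = -138)
(h + 1602) + s(-146) = (-138 + 1602) + (-34 - 1*(-146)) = 1464 + (-34 + 146) = 1464 + 112 = 1576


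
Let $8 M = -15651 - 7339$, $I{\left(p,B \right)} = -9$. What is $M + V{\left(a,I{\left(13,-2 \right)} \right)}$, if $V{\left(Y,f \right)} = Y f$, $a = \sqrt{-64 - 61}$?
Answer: $- \frac{11495}{4} - 45 i \sqrt{5} \approx -2873.8 - 100.62 i$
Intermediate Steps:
$a = 5 i \sqrt{5}$ ($a = \sqrt{-125} = 5 i \sqrt{5} \approx 11.18 i$)
$M = - \frac{11495}{4}$ ($M = \frac{-15651 - 7339}{8} = \frac{1}{8} \left(-22990\right) = - \frac{11495}{4} \approx -2873.8$)
$M + V{\left(a,I{\left(13,-2 \right)} \right)} = - \frac{11495}{4} + 5 i \sqrt{5} \left(-9\right) = - \frac{11495}{4} - 45 i \sqrt{5}$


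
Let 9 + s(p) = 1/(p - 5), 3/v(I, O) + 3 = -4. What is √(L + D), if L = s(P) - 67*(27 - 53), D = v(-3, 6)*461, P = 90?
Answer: √543584265/595 ≈ 39.185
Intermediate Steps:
v(I, O) = -3/7 (v(I, O) = 3/(-3 - 4) = 3/(-7) = 3*(-⅐) = -3/7)
s(p) = -9 + 1/(-5 + p) (s(p) = -9 + 1/(p - 5) = -9 + 1/(-5 + p))
D = -1383/7 (D = -3/7*461 = -1383/7 ≈ -197.57)
L = 147306/85 (L = (46 - 9*90)/(-5 + 90) - 67*(27 - 53) = (46 - 810)/85 - 67*(-26) = (1/85)*(-764) + 1742 = -764/85 + 1742 = 147306/85 ≈ 1733.0)
√(L + D) = √(147306/85 - 1383/7) = √(913587/595) = √543584265/595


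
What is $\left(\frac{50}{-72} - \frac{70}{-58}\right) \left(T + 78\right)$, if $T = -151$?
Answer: $- \frac{39055}{1044} \approx -37.409$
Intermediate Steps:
$\left(\frac{50}{-72} - \frac{70}{-58}\right) \left(T + 78\right) = \left(\frac{50}{-72} - \frac{70}{-58}\right) \left(-151 + 78\right) = \left(50 \left(- \frac{1}{72}\right) - - \frac{35}{29}\right) \left(-73\right) = \left(- \frac{25}{36} + \frac{35}{29}\right) \left(-73\right) = \frac{535}{1044} \left(-73\right) = - \frac{39055}{1044}$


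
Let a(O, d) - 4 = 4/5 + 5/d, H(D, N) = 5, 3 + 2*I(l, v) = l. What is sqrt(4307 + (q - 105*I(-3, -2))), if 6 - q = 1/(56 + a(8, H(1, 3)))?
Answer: sqrt(441884523)/309 ≈ 68.029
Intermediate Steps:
I(l, v) = -3/2 + l/2
a(O, d) = 24/5 + 5/d (a(O, d) = 4 + (4/5 + 5/d) = 24/5 + 5/d)
q = 1849/309 (q = 6 - 1/(56 + (24/5 + 5/5)) = 6 - 1/(56 + (24/5 + 5*(1/5))) = 6 - 1/(56 + (24/5 + 1)) = 6 - 1/(56 + 29/5) = 6 - 1/309/5 = 6 - 1*5/309 = 6 - 5/309 = 1849/309 ≈ 5.9838)
sqrt(4307 + (q - 105*I(-3, -2))) = sqrt(4307 + (1849/309 - 105*(-3/2 + (1/2)*(-3)))) = sqrt(4307 + (1849/309 - 105*(-3/2 - 3/2))) = sqrt(4307 + (1849/309 - 105*(-3))) = sqrt(4307 + (1849/309 + 315)) = sqrt(4307 + 99184/309) = sqrt(1430047/309) = sqrt(441884523)/309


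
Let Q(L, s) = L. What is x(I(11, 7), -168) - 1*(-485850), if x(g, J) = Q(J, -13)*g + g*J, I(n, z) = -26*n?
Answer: 581946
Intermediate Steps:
x(g, J) = 2*J*g (x(g, J) = J*g + g*J = J*g + J*g = 2*J*g)
x(I(11, 7), -168) - 1*(-485850) = 2*(-168)*(-26*11) - 1*(-485850) = 2*(-168)*(-286) + 485850 = 96096 + 485850 = 581946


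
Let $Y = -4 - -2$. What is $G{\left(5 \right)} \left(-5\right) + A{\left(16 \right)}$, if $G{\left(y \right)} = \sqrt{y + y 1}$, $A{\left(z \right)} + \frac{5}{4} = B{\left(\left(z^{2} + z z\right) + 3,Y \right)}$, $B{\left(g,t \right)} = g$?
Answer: $\frac{2055}{4} - 5 \sqrt{10} \approx 497.94$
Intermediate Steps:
$Y = -2$ ($Y = -4 + 2 = -2$)
$A{\left(z \right)} = \frac{7}{4} + 2 z^{2}$ ($A{\left(z \right)} = - \frac{5}{4} + \left(\left(z^{2} + z z\right) + 3\right) = - \frac{5}{4} + \left(\left(z^{2} + z^{2}\right) + 3\right) = - \frac{5}{4} + \left(2 z^{2} + 3\right) = - \frac{5}{4} + \left(3 + 2 z^{2}\right) = \frac{7}{4} + 2 z^{2}$)
$G{\left(y \right)} = \sqrt{2} \sqrt{y}$ ($G{\left(y \right)} = \sqrt{y + y} = \sqrt{2 y} = \sqrt{2} \sqrt{y}$)
$G{\left(5 \right)} \left(-5\right) + A{\left(16 \right)} = \sqrt{2} \sqrt{5} \left(-5\right) + \left(\frac{7}{4} + 2 \cdot 16^{2}\right) = \sqrt{10} \left(-5\right) + \left(\frac{7}{4} + 2 \cdot 256\right) = - 5 \sqrt{10} + \left(\frac{7}{4} + 512\right) = - 5 \sqrt{10} + \frac{2055}{4} = \frac{2055}{4} - 5 \sqrt{10}$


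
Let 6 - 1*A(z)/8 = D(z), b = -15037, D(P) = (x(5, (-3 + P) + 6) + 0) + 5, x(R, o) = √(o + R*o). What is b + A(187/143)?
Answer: -15029 - 32*√273/13 ≈ -15070.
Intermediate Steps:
D(P) = 5 + √(18 + 6*P) (D(P) = (√(((-3 + P) + 6)*(1 + 5)) + 0) + 5 = (√((3 + P)*6) + 0) + 5 = (√(18 + 6*P) + 0) + 5 = √(18 + 6*P) + 5 = 5 + √(18 + 6*P))
A(z) = 8 - 8*√(18 + 6*z) (A(z) = 48 - 8*(5 + √(18 + 6*z)) = 48 + (-40 - 8*√(18 + 6*z)) = 8 - 8*√(18 + 6*z))
b + A(187/143) = -15037 + (8 - 8*√(18 + 6*(187/143))) = -15037 + (8 - 8*√(18 + 6*(187*(1/143)))) = -15037 + (8 - 8*√(18 + 6*(17/13))) = -15037 + (8 - 8*√(18 + 102/13)) = -15037 + (8 - 32*√273/13) = -15029 - 32*√273/13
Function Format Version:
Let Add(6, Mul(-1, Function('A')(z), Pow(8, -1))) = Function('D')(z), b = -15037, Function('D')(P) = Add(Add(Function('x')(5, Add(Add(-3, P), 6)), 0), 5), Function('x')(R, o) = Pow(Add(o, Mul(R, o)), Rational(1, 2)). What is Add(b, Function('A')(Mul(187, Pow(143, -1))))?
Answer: Add(-15029, Mul(Rational(-32, 13), Pow(273, Rational(1, 2)))) ≈ -15070.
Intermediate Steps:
Function('D')(P) = Add(5, Pow(Add(18, Mul(6, P)), Rational(1, 2))) (Function('D')(P) = Add(Add(Pow(Mul(Add(Add(-3, P), 6), Add(1, 5)), Rational(1, 2)), 0), 5) = Add(Add(Pow(Mul(Add(3, P), 6), Rational(1, 2)), 0), 5) = Add(Add(Pow(Add(18, Mul(6, P)), Rational(1, 2)), 0), 5) = Add(Pow(Add(18, Mul(6, P)), Rational(1, 2)), 5) = Add(5, Pow(Add(18, Mul(6, P)), Rational(1, 2))))
Function('A')(z) = Add(8, Mul(-8, Pow(Add(18, Mul(6, z)), Rational(1, 2)))) (Function('A')(z) = Add(48, Mul(-8, Add(5, Pow(Add(18, Mul(6, z)), Rational(1, 2))))) = Add(48, Add(-40, Mul(-8, Pow(Add(18, Mul(6, z)), Rational(1, 2))))) = Add(8, Mul(-8, Pow(Add(18, Mul(6, z)), Rational(1, 2)))))
Add(b, Function('A')(Mul(187, Pow(143, -1)))) = Add(-15037, Add(8, Mul(-8, Pow(Add(18, Mul(6, Mul(187, Pow(143, -1)))), Rational(1, 2))))) = Add(-15037, Add(8, Mul(-8, Pow(Add(18, Mul(6, Mul(187, Rational(1, 143)))), Rational(1, 2))))) = Add(-15037, Add(8, Mul(-8, Pow(Add(18, Mul(6, Rational(17, 13))), Rational(1, 2))))) = Add(-15037, Add(8, Mul(-8, Pow(Add(18, Rational(102, 13)), Rational(1, 2))))) = Add(-15037, Add(8, Mul(-8, Pow(Rational(336, 13), Rational(1, 2))))) = Add(-15037, Add(8, Mul(-8, Mul(Rational(4, 13), Pow(273, Rational(1, 2)))))) = Add(-15037, Add(8, Mul(Rational(-32, 13), Pow(273, Rational(1, 2))))) = Add(-15029, Mul(Rational(-32, 13), Pow(273, Rational(1, 2))))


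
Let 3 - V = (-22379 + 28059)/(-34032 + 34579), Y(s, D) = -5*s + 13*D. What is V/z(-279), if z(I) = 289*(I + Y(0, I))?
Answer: 577/88210314 ≈ 6.5412e-6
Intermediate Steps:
V = -4039/547 (V = 3 - (-22379 + 28059)/(-34032 + 34579) = 3 - 5680/547 = -4039/547 ≈ -7.3839)
z(I) = 4046*I (z(I) = 289*(I + (-5*0 + 13*I)) = 289*(I + (0 + 13*I)) = 289*(I + 13*I) = 289*(14*I) = 4046*I)
V/z(-279) = -4039/(547*(4046*(-279))) = -4039/547/(-1128834) = -4039/547*(-1/1128834) = 577/88210314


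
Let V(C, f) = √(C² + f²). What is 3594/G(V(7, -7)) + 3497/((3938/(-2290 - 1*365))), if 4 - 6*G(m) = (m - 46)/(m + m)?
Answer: 45785325447/5288734 - 6943608*√2/1343 ≈ 1345.3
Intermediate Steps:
G(m) = ⅔ - (-46 + m)/(12*m) (G(m) = ⅔ - (m - 46)/(6*(m + m)) = ⅔ - (-46 + m)/(6*(2*m)) = ⅔ - (-46 + m)*1/(2*m)/6 = ⅔ - (-46 + m)/(12*m))
3594/G(V(7, -7)) + 3497/((3938/(-2290 - 1*365))) = 3594/(((46 + 7*√(7² + (-7)²))/(12*(√(7² + (-7)²))))) + 3497/((3938/(-2290 - 1*365))) = 3594/(((46 + 7*√(49 + 49))/(12*(√(49 + 49))))) + 3497/((3938/(-2290 - 365))) = 3594/(((46 + 7*√98)/(12*(√98)))) + 3497/((3938/(-2655))) = 3594/(((46 + 7*(7*√2))/(12*((7*√2))))) + 3497/((3938*(-1/2655))) = 3594/(((√2/14)*(46 + 49*√2)/12)) + 3497/(-3938/2655) = 3594/((√2*(46 + 49*√2)/168)) + 3497*(-2655/3938) = 3594*(84*√2/(46 + 49*√2)) - 9284535/3938 = 301896*√2/(46 + 49*√2) - 9284535/3938 = -9284535/3938 + 301896*√2/(46 + 49*√2)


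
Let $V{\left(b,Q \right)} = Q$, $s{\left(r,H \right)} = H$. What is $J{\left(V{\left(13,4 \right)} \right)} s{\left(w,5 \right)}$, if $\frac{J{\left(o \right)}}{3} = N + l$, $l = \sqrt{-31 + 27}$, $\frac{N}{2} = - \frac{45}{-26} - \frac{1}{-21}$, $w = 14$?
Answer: $\frac{4855}{91} + 30 i \approx 53.352 + 30.0 i$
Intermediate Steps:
$N = \frac{971}{273}$ ($N = 2 \left(- \frac{45}{-26} - \frac{1}{-21}\right) = 2 \left(\left(-45\right) \left(- \frac{1}{26}\right) - - \frac{1}{21}\right) = 2 \left(\frac{45}{26} + \frac{1}{21}\right) = 2 \cdot \frac{971}{546} = \frac{971}{273} \approx 3.5568$)
$l = 2 i$ ($l = \sqrt{-4} = 2 i \approx 2.0 i$)
$J{\left(o \right)} = \frac{971}{91} + 6 i$ ($J{\left(o \right)} = 3 \left(\frac{971}{273} + 2 i\right) = \frac{971}{91} + 6 i$)
$J{\left(V{\left(13,4 \right)} \right)} s{\left(w,5 \right)} = \left(\frac{971}{91} + 6 i\right) 5 = \frac{4855}{91} + 30 i$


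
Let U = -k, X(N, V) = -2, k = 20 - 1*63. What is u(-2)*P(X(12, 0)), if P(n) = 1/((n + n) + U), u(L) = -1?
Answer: -1/39 ≈ -0.025641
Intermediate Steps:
k = -43 (k = 20 - 63 = -43)
U = 43 (U = -1*(-43) = 43)
P(n) = 1/(43 + 2*n) (P(n) = 1/((n + n) + 43) = 1/(2*n + 43) = 1/(43 + 2*n))
u(-2)*P(X(12, 0)) = -1/(43 + 2*(-2)) = -1/(43 - 4) = -1/39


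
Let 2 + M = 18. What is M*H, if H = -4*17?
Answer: -1088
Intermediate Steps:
M = 16 (M = -2 + 18 = 16)
H = -68
M*H = 16*(-68) = -1088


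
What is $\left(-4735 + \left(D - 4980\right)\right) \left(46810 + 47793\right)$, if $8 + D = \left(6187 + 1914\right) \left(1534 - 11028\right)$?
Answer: $-7276921130051$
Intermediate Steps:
$D = -76910902$ ($D = -8 + \left(6187 + 1914\right) \left(1534 - 11028\right) = -8 + 8101 \left(-9494\right) = -8 - 76910894 = -76910902$)
$\left(-4735 + \left(D - 4980\right)\right) \left(46810 + 47793\right) = \left(-4735 - 76915882\right) \left(46810 + 47793\right) = \left(-4735 - 76915882\right) 94603 = \left(-76920617\right) 94603 = -7276921130051$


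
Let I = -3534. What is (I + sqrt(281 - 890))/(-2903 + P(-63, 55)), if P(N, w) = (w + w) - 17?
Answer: 1767/1405 - I*sqrt(609)/2810 ≈ 1.2577 - 0.0087822*I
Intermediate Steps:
P(N, w) = -17 + 2*w (P(N, w) = 2*w - 17 = -17 + 2*w)
(I + sqrt(281 - 890))/(-2903 + P(-63, 55)) = (-3534 + sqrt(281 - 890))/(-2903 + (-17 + 2*55)) = (-3534 + sqrt(-609))/(-2903 + (-17 + 110)) = (-3534 + I*sqrt(609))/(-2903 + 93) = (-3534 + I*sqrt(609))/(-2810) = (-3534 + I*sqrt(609))*(-1/2810) = 1767/1405 - I*sqrt(609)/2810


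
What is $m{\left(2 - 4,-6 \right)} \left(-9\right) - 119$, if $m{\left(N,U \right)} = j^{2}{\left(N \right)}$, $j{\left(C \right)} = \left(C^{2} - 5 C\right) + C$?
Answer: $-1415$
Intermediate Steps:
$j{\left(C \right)} = C^{2} - 4 C$
$m{\left(N,U \right)} = N^{2} \left(-4 + N\right)^{2}$ ($m{\left(N,U \right)} = \left(N \left(-4 + N\right)\right)^{2} = N^{2} \left(-4 + N\right)^{2}$)
$m{\left(2 - 4,-6 \right)} \left(-9\right) - 119 = \left(2 - 4\right)^{2} \left(-4 + \left(2 - 4\right)\right)^{2} \left(-9\right) - 119 = \left(-2\right)^{2} \left(-4 - 2\right)^{2} \left(-9\right) - 119 = 4 \left(-6\right)^{2} \left(-9\right) - 119 = 4 \cdot 36 \left(-9\right) - 119 = 144 \left(-9\right) - 119 = -1296 - 119 = -1415$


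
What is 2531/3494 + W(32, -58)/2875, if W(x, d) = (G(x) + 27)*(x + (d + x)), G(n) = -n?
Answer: 1434361/2009050 ≈ 0.71395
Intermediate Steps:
W(x, d) = (27 - x)*(d + 2*x) (W(x, d) = (-x + 27)*(x + (d + x)) = (27 - x)*(d + 2*x))
2531/3494 + W(32, -58)/2875 = 2531/3494 + (-2*32² + 27*(-58) + 54*32 - 1*(-58)*32)/2875 = 2531*(1/3494) + (-2*1024 - 1566 + 1728 + 1856)*(1/2875) = 2531/3494 + (-2048 - 1566 + 1728 + 1856)*(1/2875) = 2531/3494 - 30*1/2875 = 2531/3494 - 6/575 = 1434361/2009050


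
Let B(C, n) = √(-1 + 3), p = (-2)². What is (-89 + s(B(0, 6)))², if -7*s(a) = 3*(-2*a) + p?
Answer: 393201/49 - 7524*√2/49 ≈ 7807.4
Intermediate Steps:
p = 4
B(C, n) = √2
s(a) = -4/7 + 6*a/7 (s(a) = -(3*(-2*a) + 4)/7 = -(-6*a + 4)/7 = -(4 - 6*a)/7 = -4/7 + 6*a/7)
(-89 + s(B(0, 6)))² = (-89 + (-4/7 + 6*√2/7))² = (-627/7 + 6*√2/7)²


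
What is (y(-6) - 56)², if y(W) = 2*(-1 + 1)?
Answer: 3136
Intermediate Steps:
y(W) = 0 (y(W) = 2*0 = 0)
(y(-6) - 56)² = (0 - 56)² = (-56)² = 3136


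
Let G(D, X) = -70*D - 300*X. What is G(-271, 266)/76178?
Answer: -30415/38089 ≈ -0.79852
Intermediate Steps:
G(D, X) = -300*X - 70*D
G(-271, 266)/76178 = (-300*266 - 70*(-271))/76178 = (-79800 + 18970)*(1/76178) = -60830*1/76178 = -30415/38089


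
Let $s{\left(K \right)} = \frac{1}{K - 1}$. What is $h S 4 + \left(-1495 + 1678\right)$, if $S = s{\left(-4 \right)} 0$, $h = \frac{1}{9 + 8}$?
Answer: $183$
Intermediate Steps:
$s{\left(K \right)} = \frac{1}{-1 + K}$
$h = \frac{1}{17} \approx 0.058824$
$S = 0$ ($S = \frac{1}{-1 - 4} \cdot 0 = \frac{1}{-5} \cdot 0 = \left(- \frac{1}{5}\right) 0 = 0$)
$h S 4 + \left(-1495 + 1678\right) = \frac{1}{17} \cdot 0 \cdot 4 + \left(-1495 + 1678\right) = 0 \cdot 4 + 183 = 0 + 183 = 183$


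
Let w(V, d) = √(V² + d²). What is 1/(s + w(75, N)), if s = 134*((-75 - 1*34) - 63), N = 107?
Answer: -11524/265596615 - √17074/531193230 ≈ -4.3635e-5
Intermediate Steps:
s = -23048 (s = 134*((-75 - 34) - 63) = 134*(-109 - 63) = 134*(-172) = -23048)
1/(s + w(75, N)) = 1/(-23048 + √(75² + 107²)) = 1/(-23048 + √(5625 + 11449)) = 1/(-23048 + √17074)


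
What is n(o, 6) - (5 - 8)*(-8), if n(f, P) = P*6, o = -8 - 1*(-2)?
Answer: 12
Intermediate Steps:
o = -6 (o = -8 + 2 = -6)
n(f, P) = 6*P
n(o, 6) - (5 - 8)*(-8) = 6*6 - (5 - 8)*(-8) = 36 - (-3)*(-8) = 36 - 1*24 = 36 - 24 = 12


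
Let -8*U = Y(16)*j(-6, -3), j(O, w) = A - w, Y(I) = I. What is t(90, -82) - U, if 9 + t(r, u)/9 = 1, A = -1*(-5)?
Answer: -56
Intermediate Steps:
A = 5
t(r, u) = -72 (t(r, u) = -81 + 9*1 = -81 + 9 = -72)
j(O, w) = 5 - w
U = -16 (U = -2*(5 - 1*(-3)) = -2*(5 + 3) = -2*8 = -1/8*128 = -16)
t(90, -82) - U = -72 - 1*(-16) = -72 + 16 = -56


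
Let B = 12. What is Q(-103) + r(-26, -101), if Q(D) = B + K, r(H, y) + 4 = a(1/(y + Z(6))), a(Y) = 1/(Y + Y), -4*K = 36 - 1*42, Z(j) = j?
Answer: -38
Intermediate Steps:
K = 3/2 (K = -(36 - 1*42)/4 = -(36 - 42)/4 = -¼*(-6) = 3/2 ≈ 1.5000)
a(Y) = 1/(2*Y)
r(H, y) = -1 + y/2 (r(H, y) = -4 + 1/(2*(1/(y + 6))) = -4 + 1/(2*(1/(6 + y))) = -4 + (6 + y)/2 = -4 + (3 + y/2) = -1 + y/2)
Q(D) = 27/2 (Q(D) = 12 + 3/2 = 27/2)
Q(-103) + r(-26, -101) = 27/2 + (-1 + (½)*(-101)) = 27/2 + (-1 - 101/2) = 27/2 - 103/2 = -38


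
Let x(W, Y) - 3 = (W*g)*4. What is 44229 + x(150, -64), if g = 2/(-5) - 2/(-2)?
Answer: 44592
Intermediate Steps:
g = ⅗ (g = 2*(-⅕) - 2*(-½) = -⅖ + 1 = ⅗ ≈ 0.60000)
x(W, Y) = 3 + 12*W/5 (x(W, Y) = 3 + (W*(⅗))*4 = 3 + (3*W/5)*4 = 3 + 12*W/5)
44229 + x(150, -64) = 44229 + (3 + (12/5)*150) = 44229 + (3 + 360) = 44229 + 363 = 44592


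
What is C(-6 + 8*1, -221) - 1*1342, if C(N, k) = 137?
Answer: -1205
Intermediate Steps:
C(-6 + 8*1, -221) - 1*1342 = 137 - 1*1342 = 137 - 1342 = -1205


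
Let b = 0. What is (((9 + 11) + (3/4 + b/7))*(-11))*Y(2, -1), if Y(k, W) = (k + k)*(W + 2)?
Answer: -913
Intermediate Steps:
Y(k, W) = 2*k*(2 + W) (Y(k, W) = (2*k)*(2 + W) = 2*k*(2 + W))
(((9 + 11) + (3/4 + b/7))*(-11))*Y(2, -1) = (((9 + 11) + (3/4 + 0/7))*(-11))*(2*2*(2 - 1)) = ((20 + (3*(¼) + 0*(⅐)))*(-11))*(2*2*1) = ((20 + (¾ + 0))*(-11))*4 = ((20 + ¾)*(-11))*4 = ((83/4)*(-11))*4 = -913/4*4 = -913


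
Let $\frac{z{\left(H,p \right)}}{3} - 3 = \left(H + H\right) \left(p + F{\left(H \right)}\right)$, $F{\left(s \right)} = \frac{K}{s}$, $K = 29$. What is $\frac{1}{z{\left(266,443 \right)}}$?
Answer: $\frac{1}{707211} \approx 1.414 \cdot 10^{-6}$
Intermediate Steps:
$F{\left(s \right)} = \frac{29}{s}$
$z{\left(H,p \right)} = 9 + 6 H \left(p + \frac{29}{H}\right)$ ($z{\left(H,p \right)} = 9 + 3 \left(H + H\right) \left(p + \frac{29}{H}\right) = 9 + 3 \cdot 2 H \left(p + \frac{29}{H}\right) = 9 + 6 H \left(p + \frac{29}{H}\right)$)
$\frac{1}{z{\left(266,443 \right)}} = \frac{1}{183 + 6 \cdot 266 \cdot 443} = \frac{1}{183 + 707028} = \frac{1}{707211}$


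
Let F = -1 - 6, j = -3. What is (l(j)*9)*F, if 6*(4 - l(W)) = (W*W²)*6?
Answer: -1953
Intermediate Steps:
l(W) = 4 - W³ (l(W) = 4 - W*W²*6/6 = 4 - W³*6/6 = 4 - W³)
F = -7
(l(j)*9)*F = ((4 - 1*(-3)³)*9)*(-7) = ((4 - 1*(-27))*9)*(-7) = ((4 + 27)*9)*(-7) = (31*9)*(-7) = 279*(-7) = -1953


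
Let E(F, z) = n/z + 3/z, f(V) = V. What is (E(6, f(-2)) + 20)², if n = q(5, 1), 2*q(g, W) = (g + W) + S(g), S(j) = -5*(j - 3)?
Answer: 1521/4 ≈ 380.25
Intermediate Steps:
S(j) = 15 - 5*j (S(j) = -5*(-3 + j) = 15 - 5*j)
q(g, W) = 15/2 + W/2 - 2*g (q(g, W) = ((g + W) + (15 - 5*g))/2 = ((W + g) + (15 - 5*g))/2 = (15 + W - 4*g)/2 = 15/2 + W/2 - 2*g)
n = -2 (n = 15/2 + (½)*1 - 2*5 = 15/2 + ½ - 10 = -2)
E(F, z) = 1/z (E(F, z) = -2/z + 3/z = 1/z)
(E(6, f(-2)) + 20)² = (1/(-2) + 20)² = (-½ + 20)² = (39/2)² = 1521/4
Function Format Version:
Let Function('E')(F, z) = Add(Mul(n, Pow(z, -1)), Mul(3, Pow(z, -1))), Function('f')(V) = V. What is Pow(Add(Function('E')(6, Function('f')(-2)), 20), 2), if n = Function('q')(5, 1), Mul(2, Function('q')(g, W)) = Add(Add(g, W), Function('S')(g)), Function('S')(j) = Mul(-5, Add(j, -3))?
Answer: Rational(1521, 4) ≈ 380.25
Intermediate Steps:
Function('S')(j) = Add(15, Mul(-5, j)) (Function('S')(j) = Mul(-5, Add(-3, j)) = Add(15, Mul(-5, j)))
Function('q')(g, W) = Add(Rational(15, 2), Mul(Rational(1, 2), W), Mul(-2, g)) (Function('q')(g, W) = Mul(Rational(1, 2), Add(Add(g, W), Add(15, Mul(-5, g)))) = Mul(Rational(1, 2), Add(Add(W, g), Add(15, Mul(-5, g)))) = Mul(Rational(1, 2), Add(15, W, Mul(-4, g))) = Add(Rational(15, 2), Mul(Rational(1, 2), W), Mul(-2, g)))
n = -2 (n = Add(Rational(15, 2), Mul(Rational(1, 2), 1), Mul(-2, 5)) = Add(Rational(15, 2), Rational(1, 2), -10) = -2)
Function('E')(F, z) = Pow(z, -1) (Function('E')(F, z) = Add(Mul(-2, Pow(z, -1)), Mul(3, Pow(z, -1))) = Pow(z, -1))
Pow(Add(Function('E')(6, Function('f')(-2)), 20), 2) = Pow(Add(Pow(-2, -1), 20), 2) = Pow(Add(Rational(-1, 2), 20), 2) = Pow(Rational(39, 2), 2) = Rational(1521, 4)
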